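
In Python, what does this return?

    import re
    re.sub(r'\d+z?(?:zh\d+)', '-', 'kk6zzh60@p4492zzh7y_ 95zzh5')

'kk-@p-y_ -'

The pattern matches one or more of a digit, then optionally a literal 'z'; then the literal 'zh', then one or more of a digit (non-capturing group).
Matches: at [2:8] → '6zzh60'; at [10:18] → '4492zzh7'; at [21:27] → '95zzh5'.
`sub` substitutes '-' at each match site.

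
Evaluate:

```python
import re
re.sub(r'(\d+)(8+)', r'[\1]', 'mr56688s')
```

'mr[5668]s'

Pattern: one or more of a digit (captured); then one or more of a literal '8' (captured).
`\1` in the replacement pulls in group 1's text for each match.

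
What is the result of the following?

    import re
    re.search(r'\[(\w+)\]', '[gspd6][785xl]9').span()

(0, 7)

`re.search` tries every starting position until one works.
The match spans [0:7] → '[gspd6]'.
Captured: group 1 = 'gspd6'.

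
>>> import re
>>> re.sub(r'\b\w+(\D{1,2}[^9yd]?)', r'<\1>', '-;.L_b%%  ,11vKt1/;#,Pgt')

The pattern matches a word boundary (`\b`, zero-width); then one or more of a word character; then 1 to 2 of a non-digit, then optionally any character except [9yd] (captured).
Matches: at [3:9] → 'L_b%% '; at [11:20] → '11vKt1/;#'; at [21:24] → 'Pgt'.
The replacement refers to a captured group, so each match is rewritten using its own captured text.

'-;.<%% > ,</;#>,<t>'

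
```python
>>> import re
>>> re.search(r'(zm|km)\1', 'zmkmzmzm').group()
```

'zmzm'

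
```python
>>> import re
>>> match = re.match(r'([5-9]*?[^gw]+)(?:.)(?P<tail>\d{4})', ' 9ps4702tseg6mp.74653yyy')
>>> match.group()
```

' 9ps4702'

With `match`, the pattern is implicitly anchored at the beginning.
The match spans [0:8] → ' 9ps4702'.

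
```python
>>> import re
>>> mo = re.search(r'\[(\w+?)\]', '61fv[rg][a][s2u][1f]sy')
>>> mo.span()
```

The match spans [4:8] → '[rg]'.

(4, 8)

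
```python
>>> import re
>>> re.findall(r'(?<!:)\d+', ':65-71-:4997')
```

A negative assertion filters positions out without eating any characters.
Matches: at [2:3] → '5'; at [4:6] → '71'; at [9:12] → '997'.
`findall` yields the raw match text (3 of them) because the pattern has no groups.

['5', '71', '997']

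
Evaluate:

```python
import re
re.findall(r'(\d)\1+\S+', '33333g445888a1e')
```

['3']

A backreference is literal: `\1` must see the identical characters the first group matched.
Scanning left to right: at [0:15] match '33333g445888a1e', group 1 = '3'.
One capturing group, so `findall` returns just the captured substring from the one match — 1 in all.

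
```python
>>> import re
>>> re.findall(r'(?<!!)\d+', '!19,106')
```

['9', '106']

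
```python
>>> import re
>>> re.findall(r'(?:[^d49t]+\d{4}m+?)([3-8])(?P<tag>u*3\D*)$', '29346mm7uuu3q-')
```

[('7', 'uuu3q-')]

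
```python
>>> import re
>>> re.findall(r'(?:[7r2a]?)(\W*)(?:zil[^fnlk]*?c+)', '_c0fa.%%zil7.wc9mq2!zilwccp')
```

['.%%', '!']

The pattern matches optionally one of [7r2a] (non-capturing group); then zero or more of a non-word character (captured); then the literal 'zil', then zero or more of any character except [fnlk] (lazy), then one or more of the literal 'c' (non-capturing group).
Scanning left to right: at [4:15] match 'a.%%zil7.wc', group 1 = '.%%'; at [18:26] match '2!zilwcc', group 1 = '!'.
With a single group, `findall` returns only what that group captured — 2 items.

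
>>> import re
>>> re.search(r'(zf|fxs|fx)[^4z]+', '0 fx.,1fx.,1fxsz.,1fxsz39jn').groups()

The match spans [2:15] → 'fx.,1fx.,1fxs'.
Captured: group 1 = 'fx'.

('fx',)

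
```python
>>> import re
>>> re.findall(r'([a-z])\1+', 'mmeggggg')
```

['m', 'g']

After group 1 captures some text, `\1` only succeeds where that same text appears again.
Walking the string: at [0:2] match 'mm', group 1 = 'm'; at [3:8] match 'ggggg', group 1 = 'g'.
One capturing group, so `findall` returns just the captured substring from each match — 2 in all.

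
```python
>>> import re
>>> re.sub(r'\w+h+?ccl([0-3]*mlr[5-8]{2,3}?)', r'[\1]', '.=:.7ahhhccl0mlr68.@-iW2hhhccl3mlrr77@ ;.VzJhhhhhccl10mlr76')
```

The pattern matches one or more of a word character, then one or more of the literal 'h' (lazy), then the literal 'ccl'; then zero or more of a character in [0-3], then the literal 'mlr', then 2 to 3 of a character in [5-8] (lazy) (captured).
Matches: at [4:18] → '7ahhhccl0mlr68'; at [41:59] → 'VzJhhhhhccl10mlr76'.
The replacement refers to a captured group, so each match is rewritten using its own captured text.

'.=:.[0mlr68].@-iW2hhhccl3mlrr77@ ;.[10mlr76]'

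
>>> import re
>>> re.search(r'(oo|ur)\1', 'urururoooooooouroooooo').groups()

('ur',)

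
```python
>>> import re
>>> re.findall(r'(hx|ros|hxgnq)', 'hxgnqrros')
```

Alternation isn't longest-match — the leftmost alternative that fits at this position is chosen.
Matches: at [0:2] match 'hx', group 1 = 'hx'; at [6:9] match 'ros', group 1 = 'ros'.
`findall` collects group 1 from each match (2 total).

['hx', 'ros']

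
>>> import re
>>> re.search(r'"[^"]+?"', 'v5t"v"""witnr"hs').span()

`re.search` scans for the first position where the pattern succeeds.
The match spans [3:6] → '"v"'.

(3, 6)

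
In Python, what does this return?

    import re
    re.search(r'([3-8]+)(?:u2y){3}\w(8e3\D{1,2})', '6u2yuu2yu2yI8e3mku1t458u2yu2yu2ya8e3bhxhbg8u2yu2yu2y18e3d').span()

(20, 38)

This matches one or more of a character in [3-8] (captured); then the literal 'u2y' repeated 3 times, then a word character; then the literal '8e3', then 1 to 2 of a non-digit (captured).
The match spans [20:38] → '458u2yu2yu2ya8e3bh'.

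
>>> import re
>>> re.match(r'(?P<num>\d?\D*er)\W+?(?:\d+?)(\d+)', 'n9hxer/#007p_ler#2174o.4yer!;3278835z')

None

`re.match` won't scan ahead — the pattern has to work from the very first character.
Here position 0 doesn't satisfy it, so the call returns None.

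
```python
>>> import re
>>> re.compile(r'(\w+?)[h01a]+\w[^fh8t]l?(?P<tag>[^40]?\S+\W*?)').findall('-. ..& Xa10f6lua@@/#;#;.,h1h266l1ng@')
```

[('X', 'ua@@/#;#;.,h1h266l1ng@')]

The pattern matches one or more of a word character (lazy) (captured); then one or more of one of [h01a]; then a word character, then any character except [fh8t], then optionally the literal 'l'; then optionally any character except [40], then one or more of a non-whitespace character, then zero or more of a non-word character (lazy) (captured as 'tag').
Lazy quantifiers expand one character at a time until the remainder of the pattern can match.
Walking the string: at [7:36] match 'Xa10f6lua@@/#;#;.,h1h266l1ng@', groups = ('X', 'ua@@/#;#;.,h1h266l1ng@').
With 2 capturing groups, `findall` returns a 2-tuple per match.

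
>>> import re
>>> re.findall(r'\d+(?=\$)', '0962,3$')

The `(?=…)`/`(?<=…)` assertion just peeks at neighbouring text; it doesn't advance the match position.
Walking the string: at [5:6] → '3'.
`findall` yields the raw match text (1 of them) because the pattern has no groups.

['3']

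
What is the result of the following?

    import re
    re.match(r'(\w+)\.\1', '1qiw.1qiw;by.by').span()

(0, 9)

After group 1 captures some text, `\1` only succeeds where that same text appears again.
With `match`, the pattern is implicitly anchored at the beginning.
The match spans [0:9] → '1qiw.1qiw'.
Captured: group 1 = '1qiw'.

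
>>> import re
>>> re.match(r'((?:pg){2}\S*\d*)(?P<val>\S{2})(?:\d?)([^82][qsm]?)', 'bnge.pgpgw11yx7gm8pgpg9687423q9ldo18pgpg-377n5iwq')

None

Pattern: the literal 'pg' repeated 2 times, then zero or more of a non-whitespace character, then zero or more of a digit (captured); then exactly 2 of a non-whitespace character (captured as 'val'); then optionally a digit (non-capturing group); then any character except [82], then optionally one of [qsm] (captured).
With `match`, the pattern is implicitly anchored at the beginning.
Here position 0 doesn't satisfy it, so the call returns None.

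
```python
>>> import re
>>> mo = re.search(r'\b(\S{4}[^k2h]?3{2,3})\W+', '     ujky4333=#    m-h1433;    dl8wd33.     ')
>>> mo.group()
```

The match spans [5:19] → 'ujky4333=#    '.

'ujky4333=#    '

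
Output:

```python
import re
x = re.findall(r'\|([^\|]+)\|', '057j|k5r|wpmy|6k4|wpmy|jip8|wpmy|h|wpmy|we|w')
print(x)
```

['k5r', '6k4', 'jip8', 'h', 'we']

One capturing group, so `findall` returns just the captured substring from each match — 5 in all.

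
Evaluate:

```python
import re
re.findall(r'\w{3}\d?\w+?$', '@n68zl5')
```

['n68zl5']

Pattern: exactly 3 of a word character, then optionally a digit; then one or more of a word character (lazy); then anchored at the end.
Walking the string: at [1:7] → 'n68zl5'.
`findall` yields the raw match text (1 of them) because the pattern has no groups.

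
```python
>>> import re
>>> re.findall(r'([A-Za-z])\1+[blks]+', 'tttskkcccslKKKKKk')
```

['t', 'c', 'K']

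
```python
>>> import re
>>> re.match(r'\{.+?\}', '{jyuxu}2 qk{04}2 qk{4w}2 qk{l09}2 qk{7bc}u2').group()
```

'{jyuxu}'

The `?` after the quantifier makes it lazy — it takes as little as possible before letting the rest of the pattern try.
`re.match` won't scan ahead — the pattern has to work from the very first character.
The match spans [0:7] → '{jyuxu}'.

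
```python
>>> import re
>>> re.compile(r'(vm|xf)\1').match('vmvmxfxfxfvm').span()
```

(0, 4)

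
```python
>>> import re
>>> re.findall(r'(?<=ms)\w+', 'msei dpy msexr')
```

['ei', 'exr']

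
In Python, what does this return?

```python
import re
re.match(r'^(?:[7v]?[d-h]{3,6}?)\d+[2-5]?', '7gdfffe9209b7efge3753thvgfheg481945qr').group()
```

'7gdfffe9209'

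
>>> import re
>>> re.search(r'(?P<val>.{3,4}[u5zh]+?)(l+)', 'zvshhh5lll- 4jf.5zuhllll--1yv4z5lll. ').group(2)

'lll'

Pattern: 3 to 4 of any character, then one or more of one of [u5zh] (lazy) (captured as 'val'); then one or more of a literal 'l' (captured).
Unlike `match`, `search` isn't anchored — it looks for the pattern anywhere in the string.
The match spans [0:10] → 'zvshhh5lll'.
Captured: group 1 = 'zvshhh5', group 2 = 'lll'.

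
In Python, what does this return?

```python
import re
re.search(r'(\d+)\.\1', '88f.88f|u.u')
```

`\1` is not a pattern — it's the concrete string captured by group 1, re-applied verbatim.
Here nothing in the string fits, so the call returns None.

None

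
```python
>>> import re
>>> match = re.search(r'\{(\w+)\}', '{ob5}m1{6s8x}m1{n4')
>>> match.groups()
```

Unlike `match`, `search` isn't anchored — it looks for the pattern anywhere in the string.
The match spans [0:5] → '{ob5}'.
Captured: group 1 = 'ob5'.

('ob5',)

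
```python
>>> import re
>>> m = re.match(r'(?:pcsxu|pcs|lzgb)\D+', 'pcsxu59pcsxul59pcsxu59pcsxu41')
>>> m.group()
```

`match` is anchored at position 0; if the pattern doesn't fit there, it returns None.
The match spans [0:5] → 'pcsxu'.

'pcsxu'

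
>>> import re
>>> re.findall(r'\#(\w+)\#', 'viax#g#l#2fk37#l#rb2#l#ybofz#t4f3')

Walking the string: at [4:7] match '#g#', group 1 = 'g'; at [8:15] match '#2fk37#', group 1 = '2fk37'; at [16:21] match '#rb2#', group 1 = 'rb2'; at [22:29] match '#ybofz#', group 1 = 'ybofz'.
Because there's exactly one group, `findall` drops the full match and keeps group 1 from each hit.

['g', '2fk37', 'rb2', 'ybofz']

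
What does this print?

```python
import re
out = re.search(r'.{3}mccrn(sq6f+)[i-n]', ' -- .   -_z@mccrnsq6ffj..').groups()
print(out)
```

('sq6ff',)

Pattern: exactly 3 of any character, then the literal 'mc', then the literal 'crn'; then the literal 'sq6', then one or more of a literal 'f' (captured); then a character in [i-n].
`re.search` scans for the first position where the pattern succeeds.
The match spans [9:23] → '_z@mccrnsq6ffj'.
Captured: group 1 = 'sq6ff'.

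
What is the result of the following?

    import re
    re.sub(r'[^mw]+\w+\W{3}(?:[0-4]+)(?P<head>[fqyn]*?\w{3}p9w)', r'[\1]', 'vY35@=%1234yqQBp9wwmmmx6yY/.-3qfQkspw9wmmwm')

This matches one or more of any character except [mw], then one or more of a word character, then exactly 3 of a non-word character; then one or more of a character in [0-4] (non-capturing group); then zero or more of one of [fqyn] (lazy), then exactly 3 of a word character, then the literal 'p9w' (captured as 'head').
The replacement refers to a captured group, so each match is rewritten using its own captured text.

'[yqQBp9w]wmmmx6yY/.-3qfQkspw9wmmwm'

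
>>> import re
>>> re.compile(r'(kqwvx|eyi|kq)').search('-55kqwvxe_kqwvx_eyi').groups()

The match spans [3:8] → 'kqwvx'.
Captured: group 1 = 'kqwvx'.

('kqwvx',)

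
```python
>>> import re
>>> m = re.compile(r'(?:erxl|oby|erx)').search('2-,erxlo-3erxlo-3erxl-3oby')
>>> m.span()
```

Alternation tries branches left to right and keeps the first one that lets the overall match succeed at that position.
`re.search` tries every starting position until one works.
The match spans [3:7] → 'erxl'.

(3, 7)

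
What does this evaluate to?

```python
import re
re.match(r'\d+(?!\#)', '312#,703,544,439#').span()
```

(0, 2)

The negative lookaround is zero-width — it rules out positions where the adjacent text would match, without consuming anything.
With `match`, the pattern is implicitly anchored at the beginning.
The match spans [0:2] → '31'.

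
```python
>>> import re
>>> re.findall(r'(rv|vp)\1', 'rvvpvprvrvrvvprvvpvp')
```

['vp', 'rv', 'vp']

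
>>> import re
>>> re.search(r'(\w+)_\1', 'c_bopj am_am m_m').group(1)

`\1` is not a pattern — it's the concrete string captured by group 1, re-applied verbatim.
`re.search` tries every starting position until one works.
The match spans [7:12] → 'am_am'.
Captured: group 1 = 'am'.

'am'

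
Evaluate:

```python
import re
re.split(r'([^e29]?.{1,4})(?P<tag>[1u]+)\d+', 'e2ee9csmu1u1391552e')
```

['e2ee', '9csm', 'u1u1', 'e']

This matches optionally any character except [e29], then 1 to 4 of any character (captured); then one or more of one of [1u] (captured as 'tag'); then one or more of a digit.
Matches to split on: at [4:18] → '9csmu1u1391552'.
`re.split` interleaves the captured-group text with the surrounding fragments.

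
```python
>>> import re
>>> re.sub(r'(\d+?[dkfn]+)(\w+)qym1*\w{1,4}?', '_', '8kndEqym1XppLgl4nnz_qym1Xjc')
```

Pattern: one or more of a digit (lazy), then one or more of one of [dkfn] (captured); then one or more of a word character (captured); then the literal 'qym', then zero or more of the literal '1', then 1 to 4 of a word character (lazy).
Lazy quantifiers expand one character at a time until the remainder of the pattern can match.
Matches: at [0:25] → '8kndEqym1XppLgl4nnz_qym1X'.
Every occurrence is swapped for '_'.

'_jc'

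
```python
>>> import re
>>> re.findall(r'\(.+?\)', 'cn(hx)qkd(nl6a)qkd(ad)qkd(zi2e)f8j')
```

Since nothing is captured, `findall` lists the 4 matched substrings directly.

['(hx)', '(nl6a)', '(ad)', '(zi2e)']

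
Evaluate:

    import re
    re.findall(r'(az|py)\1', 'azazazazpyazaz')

['az', 'az', 'az']

`\1` is not a pattern — it's the concrete string captured by group 1, re-applied verbatim.
With a single group, `findall` returns only what that group captured — 3 items.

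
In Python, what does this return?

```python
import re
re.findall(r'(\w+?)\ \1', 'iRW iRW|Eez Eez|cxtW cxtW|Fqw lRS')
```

['iRW', 'Eez', 'cxtW']

`\1` has to match the exact text group 1 already captured.
Matches: at [0:7] match 'iRW iRW', group 1 = 'iRW'; at [8:15] match 'Eez Eez', group 1 = 'Eez'; at [16:25] match 'cxtW cxtW', group 1 = 'cxtW'.
With a single group, `findall` returns only what that group captured — 3 items.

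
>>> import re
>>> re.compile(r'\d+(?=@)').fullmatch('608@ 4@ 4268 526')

Because the assertion is zero-width, the text it checks is not consumed and won't appear in the result.
`re.fullmatch` is like wrapping the pattern in `^…$` (in single-line mode).
Here the pattern can't cover the whole string, so the call returns None.

None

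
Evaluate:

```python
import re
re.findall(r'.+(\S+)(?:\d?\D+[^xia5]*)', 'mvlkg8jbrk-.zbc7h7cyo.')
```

With a single group, `findall` returns only what that group captured — 1 item.

['o']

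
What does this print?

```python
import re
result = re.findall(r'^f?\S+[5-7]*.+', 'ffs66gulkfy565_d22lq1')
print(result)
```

['ffs66gulkfy565_d22lq1']

This matches anchored at the start of the string; then optionally the literal 'f', then one or more of a non-whitespace character, then zero or more of a character in [5-7]; then one or more of any character.
Matches: at [0:21] → 'ffs66gulkfy565_d22lq1'.
No capturing groups, so `findall` returns the 1 full match string.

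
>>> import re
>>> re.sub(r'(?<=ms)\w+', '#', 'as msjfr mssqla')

Because the assertion is zero-width, the text it checks is not consumed and won't appear in the result.
Matches: at [5:8] → 'jfr'; at [11:15] → 'sqla'.
Each match is replaced by '#'.

'as ms# ms#'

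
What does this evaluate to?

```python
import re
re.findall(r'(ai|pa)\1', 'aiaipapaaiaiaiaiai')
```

A backreference is literal: `\1` must see the identical characters the first group matched.
One capturing group, so `findall` returns just the captured substring from each match — 4 in all.

['ai', 'pa', 'ai', 'ai']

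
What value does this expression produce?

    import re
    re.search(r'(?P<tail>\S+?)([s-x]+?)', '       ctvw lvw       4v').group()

'ct'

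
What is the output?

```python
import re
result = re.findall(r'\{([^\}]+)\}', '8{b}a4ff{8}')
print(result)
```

['b', '8']

One capturing group, so `findall` returns just the captured substring from each match — 2 in all.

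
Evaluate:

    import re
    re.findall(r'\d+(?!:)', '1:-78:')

['7']

Because the assertion is negative and zero-width, positions next to the forbidden text are skipped.
Walking the string: at [3:4] → '7'.
No capturing groups, so `findall` returns the 1 full match string.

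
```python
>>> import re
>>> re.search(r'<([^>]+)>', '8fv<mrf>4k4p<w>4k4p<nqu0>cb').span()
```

`re.search` tries every starting position until one works.
The match spans [3:8] → '<mrf>'.
Captured: group 1 = 'mrf'.

(3, 8)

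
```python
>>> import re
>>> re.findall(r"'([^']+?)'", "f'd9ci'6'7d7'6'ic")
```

With a single group, `findall` returns only what that group captured — 2 items.

['d9ci', '7d7']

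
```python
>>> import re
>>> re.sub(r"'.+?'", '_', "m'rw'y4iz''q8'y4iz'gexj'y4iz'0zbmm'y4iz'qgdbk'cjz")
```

'm_y4iz_y4iz_y4iz_y4iz_cjz'

Matches: at [1:5] → "'rw'"; at [9:14] → "''q8'"; at [18:24] → "'gexj'"; at [28:35] → "'0zbmm'"; at [39:46] → "'qgdbk'".
Each match is replaced by '_'.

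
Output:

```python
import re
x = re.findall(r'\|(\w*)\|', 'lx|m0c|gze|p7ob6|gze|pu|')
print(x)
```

Walking the string: at [2:7] match '|m0c|', group 1 = 'm0c'; at [10:17] match '|p7ob6|', group 1 = 'p7ob6'; at [20:24] match '|pu|', group 1 = 'pu'.
With a single group, `findall` returns only what that group captured — 3 items.

['m0c', 'p7ob6', 'pu']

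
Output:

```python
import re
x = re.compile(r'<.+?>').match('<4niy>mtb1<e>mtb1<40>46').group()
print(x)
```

<4niy>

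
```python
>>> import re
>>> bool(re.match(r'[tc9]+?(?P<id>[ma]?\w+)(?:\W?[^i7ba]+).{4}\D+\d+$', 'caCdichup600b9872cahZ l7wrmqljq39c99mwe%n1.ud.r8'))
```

Pattern: one or more of one of [tc9] (lazy); then optionally one of [ma], then one or more of a word character (captured as 'id'); then optionally a non-word character, then one or more of any character except [i7ba] (non-capturing group); then exactly 4 of any character; then one or more of a non-digit, then one or more of a digit; then anchored at the end.
`re.match` won't scan ahead — the pattern has to work from the very first character.
Here the string doesn't start with a match, so the call returns None, and `bool(None)` is False.

False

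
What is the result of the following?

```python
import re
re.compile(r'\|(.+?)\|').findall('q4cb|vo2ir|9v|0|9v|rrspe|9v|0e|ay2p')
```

The `?` after the quantifier makes it lazy — it takes as little as possible before letting the rest of the pattern try.
Walking the string: at [4:11] match '|vo2ir|', group 1 = 'vo2ir'; at [13:16] match '|0|', group 1 = '0'; at [18:25] match '|rrspe|', group 1 = 'rrspe'; at [27:31] match '|0e|', group 1 = '0e'.
Because there's exactly one group, `findall` drops the full match and keeps group 1 from each hit.

['vo2ir', '0', 'rrspe', '0e']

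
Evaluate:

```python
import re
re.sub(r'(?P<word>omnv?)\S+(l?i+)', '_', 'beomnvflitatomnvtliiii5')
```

'be_5'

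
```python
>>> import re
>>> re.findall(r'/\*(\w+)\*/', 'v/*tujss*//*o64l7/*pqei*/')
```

['tujss', 'pqei']

Scanning left to right: at [1:10] match '/*tujss*/', group 1 = 'tujss'; at [17:25] match '/*pqei*/', group 1 = 'pqei'.
`findall` collects group 1 from each match (2 total).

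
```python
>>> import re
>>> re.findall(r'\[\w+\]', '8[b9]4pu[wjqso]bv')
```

['[b9]', '[wjqso]']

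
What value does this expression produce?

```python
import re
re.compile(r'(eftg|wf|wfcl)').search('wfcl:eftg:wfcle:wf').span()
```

(0, 2)

The regex engine tests alternatives in the order written; an earlier branch that matches wins even if a later one would match more.
Unlike `match`, `search` isn't anchored — it looks for the pattern anywhere in the string.
The match spans [0:2] → 'wf'.
Captured: group 1 = 'wf'.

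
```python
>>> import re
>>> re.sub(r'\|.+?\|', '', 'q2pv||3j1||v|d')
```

'q2pvd'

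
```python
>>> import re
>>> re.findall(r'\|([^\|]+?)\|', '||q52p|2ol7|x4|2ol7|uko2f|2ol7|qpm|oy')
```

['q52p', 'x4', 'uko2f', 'qpm']

Walking the string: at [1:7] match '|q52p|', group 1 = 'q52p'; at [11:15] match '|x4|', group 1 = 'x4'; at [19:26] match '|uko2f|', group 1 = 'uko2f'; at [30:35] match '|qpm|', group 1 = 'qpm'.
With a single group, `findall` returns only what that group captured — 4 items.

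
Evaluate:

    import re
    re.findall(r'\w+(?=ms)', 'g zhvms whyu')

The positive lookaround only admits positions where the adjacent text matches; those characters stay outside the span.
No capturing groups, so `findall` returns the 1 full match string.

['zhv']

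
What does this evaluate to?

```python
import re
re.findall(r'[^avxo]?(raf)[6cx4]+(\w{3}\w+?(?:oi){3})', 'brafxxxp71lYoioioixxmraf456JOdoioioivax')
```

[('raf', 'p71lYoioioi'), ('raf', '56JOdoioioi')]

The pattern matches optionally any character except [avxo]; then the literal 'ra', then a literal 'f' (captured); then one or more of one of [6cx4]; then exactly 3 of a word character, then one or more of a word character (lazy), then the literal 'oi' repeated 3 times (captured).
A non-greedy quantifier consumes as few characters as it can — just enough that the remainder of the pattern still matches from where it stops; whatever follows it matches normally.
Walking the string: at [0:18] match 'brafxxxp71lYoioioi', groups = ('raf', 'p71lYoioioi'); at [20:36] match 'mraf456JOdoioioi', groups = ('raf', '56JOdoioioi').
With 2 capturing groups, `findall` returns a 2-tuple per match.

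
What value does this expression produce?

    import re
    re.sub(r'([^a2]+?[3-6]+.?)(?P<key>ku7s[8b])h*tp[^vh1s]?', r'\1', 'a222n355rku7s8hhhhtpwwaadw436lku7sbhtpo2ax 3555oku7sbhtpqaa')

'a222n355rwaadw436l2ax 3555oaa'

This matches one or more of any character except [a2] (lazy), then one or more of a character in [3-6], then optionally any character (captured); then the literal 'ku7', then a literal 's', then one of [8b] (captured as 'key'); then zero or more of the literal 'h', then the literal 'tp', then optionally any character except [vh1s].
Matches: at [4:21] → 'n355rku7s8hhhhtpw'; at [24:39] → 'dw436lku7sbhtpo'; at [41:57] → 'x 3555oku7sbhtpq'.
Each match is replaced using the text its own group 1 captured.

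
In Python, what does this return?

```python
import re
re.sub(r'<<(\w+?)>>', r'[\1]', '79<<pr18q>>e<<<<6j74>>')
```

'79[pr18q]e<<[6j74]'

Matches: at [2:11] → '<<pr18q>>'; at [14:22] → '<<6j74>>'.
Each match is replaced using the text its own group 1 captured.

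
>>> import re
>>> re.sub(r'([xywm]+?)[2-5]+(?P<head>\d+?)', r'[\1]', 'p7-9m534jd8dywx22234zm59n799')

'p7-9[m]jd8d[ywx]z[m]n799'

Pattern: one or more of one of [xywm] (lazy) (captured); then one or more of a character in [2-5]; then one or more of a digit (lazy) (captured as 'head').
Matches: at [4:8] → 'm534'; at [12:20] → 'ywx22234'; at [21:24] → 'm59'.
The replacement refers to a captured group, so each match is rewritten using its own captured text.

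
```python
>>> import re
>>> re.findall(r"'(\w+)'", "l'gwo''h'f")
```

['gwo', 'h']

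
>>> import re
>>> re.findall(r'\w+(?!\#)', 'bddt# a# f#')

['bdd']

The negative lookaround is zero-width — it rules out positions where the adjacent text would match, without consuming anything.
Since nothing is captured, `findall` lists the 1 matched substring directly.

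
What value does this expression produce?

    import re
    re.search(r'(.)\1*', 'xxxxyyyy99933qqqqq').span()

(0, 4)

After group 1 captures some text, `\1` only succeeds where that same text appears again.
`re.search` tries every starting position until one works.
The match spans [0:4] → 'xxxx'.
Captured: group 1 = 'x'.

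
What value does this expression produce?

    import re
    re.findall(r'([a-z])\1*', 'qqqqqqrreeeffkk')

['q', 'r', 'e', 'f', 'k']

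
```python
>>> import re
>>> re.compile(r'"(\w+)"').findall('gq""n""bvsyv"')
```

Scanning left to right: at [3:6] match '"n"', group 1 = 'n'; at [6:13] match '"bvsyv"', group 1 = 'bvsyv'.
Because there's exactly one group, `findall` drops the full match and keeps group 1 from each hit.

['n', 'bvsyv']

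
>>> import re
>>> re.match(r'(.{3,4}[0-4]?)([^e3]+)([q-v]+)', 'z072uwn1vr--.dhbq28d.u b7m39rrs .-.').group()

'z072uwn1vr--.dhbq28d.u'

This matches 3 to 4 of any character, then optionally a character in [0-4] (captured); then one or more of any character except [e3] (captured); then one or more of a character in [q-v] (captured).
`match` is anchored at position 0; if the pattern doesn't fit there, it returns None.
The match spans [0:22] → 'z072uwn1vr--.dhbq28d.u'.
Captured: group 1 = 'z072', group 2 = 'uwn1vr--.dhbq28d.', group 3 = 'u'.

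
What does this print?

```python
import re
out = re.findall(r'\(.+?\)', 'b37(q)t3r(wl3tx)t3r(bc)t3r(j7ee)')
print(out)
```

['(q)', '(wl3tx)', '(bc)', '(j7ee)']

With the lazy modifier that quantifier settles for the fewest repetitions that let the rest of the pattern succeed (the atoms after it are unaffected and can still be greedy).
Matches: at [3:6] → '(q)'; at [9:16] → '(wl3tx)'; at [19:23] → '(bc)'; at [26:32] → '(j7ee)'.
With no groups in the pattern, `findall` gives back each whole match — 4 here.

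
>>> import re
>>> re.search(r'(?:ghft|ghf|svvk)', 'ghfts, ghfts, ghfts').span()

(0, 4)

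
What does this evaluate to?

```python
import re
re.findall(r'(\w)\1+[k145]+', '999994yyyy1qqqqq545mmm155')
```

['9', 'y', 'q', 'm']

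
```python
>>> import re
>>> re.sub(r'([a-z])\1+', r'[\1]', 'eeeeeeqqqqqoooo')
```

'[e][q][o]'

`\1` has to match the exact text group 1 already captured.
Matches: at [0:6] → 'eeeeee'; at [6:11] → 'qqqqq'; at [11:15] → 'oooo'.
Each match is replaced using the text its own group 1 captured.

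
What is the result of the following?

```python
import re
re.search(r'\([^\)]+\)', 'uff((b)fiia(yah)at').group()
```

'((b)'

`re.search` tries every starting position until one works.
The match spans [3:7] → '((b)'.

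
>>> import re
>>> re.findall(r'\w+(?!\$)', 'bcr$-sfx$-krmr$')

['bc', 'sf', 'krm']

The negative lookaround is zero-width — it rules out positions where the adjacent text would match, without consuming anything.
Walking the string: at [0:2] → 'bc'; at [5:7] → 'sf'; at [10:13] → 'krm'.
No capturing groups, so `findall` returns the 3 full match strings.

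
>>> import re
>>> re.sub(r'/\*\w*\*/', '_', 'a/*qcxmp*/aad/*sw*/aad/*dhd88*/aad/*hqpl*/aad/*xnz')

'a_aad_aad_aad_aad/*xnz'

Each match is replaced by '_'.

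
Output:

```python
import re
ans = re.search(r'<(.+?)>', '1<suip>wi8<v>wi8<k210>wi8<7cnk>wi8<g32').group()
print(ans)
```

<suip>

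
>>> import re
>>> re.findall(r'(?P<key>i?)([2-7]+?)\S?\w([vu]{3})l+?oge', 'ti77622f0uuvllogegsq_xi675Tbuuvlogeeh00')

[('i', '77622', 'uuv'), ('i', '675', 'uuv')]

This matches optionally a literal 'i' (captured as 'key'); then one or more of a character in [2-7] (lazy) (captured); then optionally a non-whitespace character, then a word character; then exactly 3 of one of [vu] (captured); then one or more of the literal 'l' (lazy), then the literal 'oge'.
Scanning left to right: at [1:17] match 'i77622f0uuvlloge', groups = ('i', '77622', 'uuv'); at [22:35] match 'i675Tbuuvloge', groups = ('i', '675', 'uuv').
With 3 capturing groups, `findall` returns a 3-tuple per match.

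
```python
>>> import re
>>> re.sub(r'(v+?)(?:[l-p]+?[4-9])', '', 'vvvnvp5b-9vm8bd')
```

The pattern matches one or more of a literal 'v' (lazy) (captured); then one or more of a character in [l-p] (lazy), then a character in [4-9] (non-capturing group).
Matches: at [4:7] → 'vp5'; at [10:13] → 'vm8'.
Every occurrence is swapped for ''.

'vvvnb-9bd'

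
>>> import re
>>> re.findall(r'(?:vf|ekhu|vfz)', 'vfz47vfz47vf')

`|` is ordered: at each position the engine commits to the first alternative that works.
Since nothing is captured, `findall` lists the 3 matched substrings directly.

['vf', 'vf', 'vf']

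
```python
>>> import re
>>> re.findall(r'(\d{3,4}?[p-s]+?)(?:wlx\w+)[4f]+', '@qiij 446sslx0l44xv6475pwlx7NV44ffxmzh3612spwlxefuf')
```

['6475p']

This matches 3 to 4 of a digit (lazy), then one or more of a character in [p-s] (lazy) (captured); then the literal 'wlx', then one or more of a word character (non-capturing group); then one or more of one of [4f].
Scanning left to right: at [19:51] match '6475pwlx7NV44ffxmzh3612spwlxefuf', group 1 = '6475p'.
With a single group, `findall` returns only what that group captured — 1 item.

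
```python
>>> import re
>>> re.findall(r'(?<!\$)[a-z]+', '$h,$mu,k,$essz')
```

['u', 'k', 'ssz']

Because the assertion is negative and zero-width, positions next to the forbidden text are skipped.
Matches: at [5:6] → 'u'; at [7:8] → 'k'; at [11:14] → 'ssz'.
No capturing groups, so `findall` returns the 3 full match strings.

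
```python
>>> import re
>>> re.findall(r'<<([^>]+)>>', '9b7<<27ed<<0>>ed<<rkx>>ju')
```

One capturing group, so `findall` returns just the captured substring from each match — 2 in all.

['27ed<<0', 'rkx']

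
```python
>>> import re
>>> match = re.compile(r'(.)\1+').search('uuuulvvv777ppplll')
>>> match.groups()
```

('u',)

A backreference is literal: `\1` must see the identical characters the first group matched.
`re.search` scans for the first position where the pattern succeeds.
The match spans [0:4] → 'uuuu'.
Captured: group 1 = 'u'.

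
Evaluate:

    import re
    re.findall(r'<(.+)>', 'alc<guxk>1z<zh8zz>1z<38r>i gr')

Matches: at [3:25] match '<guxk>1z<zh8zz>1z<38r>', group 1 = 'guxk>1z<zh8zz>1z<38r'.
`findall` collects group 1 from the one match (1 total).

['guxk>1z<zh8zz>1z<38r']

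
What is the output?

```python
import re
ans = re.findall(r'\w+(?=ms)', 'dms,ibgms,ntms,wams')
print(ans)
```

['d', 'ibg', 'nt', 'wa']

The lookaround is zero-width — it requires the adjacent text to match without consuming it, so the asserted text isn't part of the match.
Walking the string: at [0:1] → 'd'; at [4:7] → 'ibg'; at [10:12] → 'nt'; at [15:17] → 'wa'.
No capturing groups, so `findall` returns the 4 full match strings.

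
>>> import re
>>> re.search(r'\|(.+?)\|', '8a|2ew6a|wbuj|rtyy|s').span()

`re.search` scans for the first position where the pattern succeeds.
The match spans [2:9] → '|2ew6a|'.
Captured: group 1 = '2ew6a'.

(2, 9)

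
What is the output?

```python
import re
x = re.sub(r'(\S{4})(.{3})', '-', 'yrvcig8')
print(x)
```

This matches exactly 4 of a non-whitespace character (captured); then exactly 3 of any character (captured).
Matches: at [0:7] → 'yrvcig8'.
`sub` substitutes '-' at each match site.

-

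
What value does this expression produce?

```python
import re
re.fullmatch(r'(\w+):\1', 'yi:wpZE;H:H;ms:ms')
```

After group 1 captures some text, `\1` only succeeds where that same text appears again.
`re.fullmatch` requires the pattern to consume the entire string.
Here the string isn't matched end-to-end, so the call returns None.

None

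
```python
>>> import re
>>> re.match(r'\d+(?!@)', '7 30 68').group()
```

Because the assertion is negative and zero-width, positions next to the forbidden text are skipped.
`re.match` won't scan ahead — the pattern has to work from the very first character.
The match spans [0:1] → '7'.

'7'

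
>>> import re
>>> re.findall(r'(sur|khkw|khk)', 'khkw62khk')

['khkw', 'khk']

`|` is ordered: at each position the engine commits to the first alternative that works.
`findall` collects group 1 from each match (2 total).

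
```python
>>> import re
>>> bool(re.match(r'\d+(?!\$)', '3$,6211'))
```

`(?!…)`/`(?<!…)` only lets a position through if the neighbouring text does NOT match; no characters are consumed.
With `match`, the pattern is implicitly anchored at the beginning.
Here the pattern fails at index 0, so the call returns None, and `bool(None)` is False.

False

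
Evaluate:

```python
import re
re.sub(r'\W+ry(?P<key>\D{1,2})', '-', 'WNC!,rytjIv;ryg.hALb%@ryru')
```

'WNC-Iv-hALb-'

Pattern: one or more of a non-word character, then the literal 'ry'; then 1 to 2 of a non-digit (captured as 'key').
Matches: at [3:9] → '!,rytj'; at [11:16] → ';ryg.'; at [20:26] → '%@ryru'.
Every occurrence is swapped for '-'.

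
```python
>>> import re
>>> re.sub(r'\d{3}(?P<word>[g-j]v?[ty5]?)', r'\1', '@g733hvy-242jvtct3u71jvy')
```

Pattern: exactly 3 of a digit; then a character in [g-j], then optionally a literal 'v', then optionally one of [ty5] (captured as 'word').
Matches: at [2:8] → '733hvy'; at [9:15] → '242jvt'.
`\1` in the replacement pulls in group 1's text for each match.

'@ghvy-jvtct3u71jvy'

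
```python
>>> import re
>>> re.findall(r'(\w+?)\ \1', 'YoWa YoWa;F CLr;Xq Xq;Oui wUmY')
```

`\1` has to match the exact text group 1 already captured.
Because there's exactly one group, `findall` drops the full match and keeps group 1 from each hit.

['YoWa', 'Xq']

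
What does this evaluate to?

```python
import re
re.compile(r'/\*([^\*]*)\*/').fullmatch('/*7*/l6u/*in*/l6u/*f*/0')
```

None

`fullmatch` succeeds only if the pattern covers the string from start to end.
Here the string isn't matched end-to-end, so the call returns None.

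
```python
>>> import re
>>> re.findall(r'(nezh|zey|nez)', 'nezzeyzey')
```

Matches: at [0:3] match 'nez', group 1 = 'nez'; at [3:6] match 'zey', group 1 = 'zey'; at [6:9] match 'zey', group 1 = 'zey'.
`findall` collects group 1 from each match (3 total).

['nez', 'zey', 'zey']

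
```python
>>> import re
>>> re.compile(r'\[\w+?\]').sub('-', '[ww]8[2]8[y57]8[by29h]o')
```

`sub` substitutes '-' at each match site.

'-8-8-8-o'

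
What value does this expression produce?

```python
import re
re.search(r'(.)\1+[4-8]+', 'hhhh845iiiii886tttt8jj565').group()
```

'hhhh845'

The backreference `\1` re-matches whatever the first group consumed, character for character.
Unlike `match`, `search` isn't anchored — it looks for the pattern anywhere in the string.
The match spans [0:7] → 'hhhh845'.
Captured: group 1 = 'h'.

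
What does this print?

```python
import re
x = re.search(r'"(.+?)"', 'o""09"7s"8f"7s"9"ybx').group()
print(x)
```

""09"

`re.search` scans for the first position where the pattern succeeds.
The match spans [1:6] → '""09"'.
Captured: group 1 = '"09'.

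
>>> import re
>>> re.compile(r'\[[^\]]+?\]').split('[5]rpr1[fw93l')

['', 'rpr1[fw93l']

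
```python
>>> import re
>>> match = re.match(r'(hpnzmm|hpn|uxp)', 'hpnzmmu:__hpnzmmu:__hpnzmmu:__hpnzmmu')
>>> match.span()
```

With `match`, the pattern is implicitly anchored at the beginning.
The match spans [0:6] → 'hpnzmm'.

(0, 6)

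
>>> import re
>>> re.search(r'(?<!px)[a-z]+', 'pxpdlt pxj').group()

'pxpdlt'

A negative assertion filters positions out without eating any characters.
`re.search` scans for the first position where the pattern succeeds.
The match spans [0:6] → 'pxpdlt'.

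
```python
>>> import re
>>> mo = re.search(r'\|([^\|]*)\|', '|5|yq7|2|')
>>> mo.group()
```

The match spans [0:3] → '|5|'.

'|5|'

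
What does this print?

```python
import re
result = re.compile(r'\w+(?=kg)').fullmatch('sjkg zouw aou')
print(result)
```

None

The lookaround is zero-width — it requires the adjacent text to match without consuming it, so the asserted text isn't part of the match.
`re.fullmatch` requires the pattern to consume the entire string.
Here the string isn't matched end-to-end, so the call returns None.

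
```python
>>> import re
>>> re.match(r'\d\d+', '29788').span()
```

(0, 5)

`match` is anchored at position 0; if the pattern doesn't fit there, it returns None.
The match spans [0:5] → '29788'.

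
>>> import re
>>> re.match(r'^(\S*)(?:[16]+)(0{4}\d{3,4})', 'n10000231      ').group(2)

Pattern: anchored at the start of the string; then zero or more of a non-whitespace character (captured); then one or more of one of [16] (non-capturing group); then exactly 4 of the literal '0', then 3 to 4 of a digit (captured).
With `match`, the pattern is implicitly anchored at the beginning.
The match spans [0:9] → 'n10000231'.
Captured: group 1 = 'n', group 2 = '0000231'.

'0000231'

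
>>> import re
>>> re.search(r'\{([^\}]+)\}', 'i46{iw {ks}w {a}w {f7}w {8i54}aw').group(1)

The match spans [3:11] → '{iw {ks}'.
Captured: group 1 = 'iw {ks'.

'iw {ks'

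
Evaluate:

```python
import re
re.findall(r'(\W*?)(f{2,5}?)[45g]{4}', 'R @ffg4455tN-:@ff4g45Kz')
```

This matches zero or more of a non-word character (lazy) (captured); then 2 to 5 of a literal 'f' (lazy) (captured); then exactly 4 of one of [45g].
Walking the string: at [1:9] match ' @ffg445', groups = (' @', 'ff'); at [12:21] match '-:@ff4g45', groups = ('-:@', 'ff').
2 groups means each result is a tuple of 2 captured strings — 2 here.

[(' @', 'ff'), ('-:@', 'ff')]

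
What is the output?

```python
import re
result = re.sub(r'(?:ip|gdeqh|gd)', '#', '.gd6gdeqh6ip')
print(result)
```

Alternation tries branches left to right and keeps the first one that lets the overall match succeed at that position.
Each match is replaced by '#'.

.#6#6#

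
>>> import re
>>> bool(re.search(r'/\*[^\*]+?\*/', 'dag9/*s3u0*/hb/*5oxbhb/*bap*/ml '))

The match spans [4:12] → '/*s3u0*/'.

True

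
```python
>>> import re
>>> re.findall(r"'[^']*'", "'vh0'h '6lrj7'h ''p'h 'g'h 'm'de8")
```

["'vh0'", "'6lrj7'", "''", "'h '", "'h '"]

Scanning left to right: at [0:5] → "'vh0'"; at [7:14] → "'6lrj7'"; at [16:18] → "''"; at [19:23] → "'h '"; at [24:28] → "'h '".
With no groups in the pattern, `findall` gives back each whole match — 5 here.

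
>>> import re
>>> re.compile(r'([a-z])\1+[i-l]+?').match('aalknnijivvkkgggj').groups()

`\1` is not a pattern — it's the concrete string captured by group 1, re-applied verbatim.
`re.match` won't scan ahead — the pattern has to work from the very first character.
The match spans [0:3] → 'aal'.
Captured: group 1 = 'a'.

('a',)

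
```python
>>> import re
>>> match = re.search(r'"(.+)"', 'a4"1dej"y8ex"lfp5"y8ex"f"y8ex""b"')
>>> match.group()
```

Unlike `match`, `search` isn't anchored — it looks for the pattern anywhere in the string.
The match spans [2:33] → '"1dej"y8ex"lfp5"y8ex"f"y8ex""b"'.
Captured: group 1 = '1dej"y8ex"lfp5"y8ex"f"y8ex""b'.

'"1dej"y8ex"lfp5"y8ex"f"y8ex""b"'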